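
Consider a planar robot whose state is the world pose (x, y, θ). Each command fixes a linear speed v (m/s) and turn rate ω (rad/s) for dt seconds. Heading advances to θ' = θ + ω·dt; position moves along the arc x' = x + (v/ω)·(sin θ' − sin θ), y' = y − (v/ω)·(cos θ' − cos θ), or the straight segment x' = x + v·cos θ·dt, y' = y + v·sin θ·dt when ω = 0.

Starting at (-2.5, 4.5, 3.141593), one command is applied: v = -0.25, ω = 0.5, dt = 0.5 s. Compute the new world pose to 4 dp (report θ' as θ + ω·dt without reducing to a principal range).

(-2.3763, 4.5155, 3.3916)

θ' = 3.1416 + 0.5·0.5 = 3.3916
R = v/ω = -0.25/0.5 = -0.5000
x' = -2.5 + -0.5000·(sin 3.3916 − sin 3.1416) = -2.3763
y' = 4.5 − -0.5000·(cos 3.3916 − cos 3.1416) = 4.5155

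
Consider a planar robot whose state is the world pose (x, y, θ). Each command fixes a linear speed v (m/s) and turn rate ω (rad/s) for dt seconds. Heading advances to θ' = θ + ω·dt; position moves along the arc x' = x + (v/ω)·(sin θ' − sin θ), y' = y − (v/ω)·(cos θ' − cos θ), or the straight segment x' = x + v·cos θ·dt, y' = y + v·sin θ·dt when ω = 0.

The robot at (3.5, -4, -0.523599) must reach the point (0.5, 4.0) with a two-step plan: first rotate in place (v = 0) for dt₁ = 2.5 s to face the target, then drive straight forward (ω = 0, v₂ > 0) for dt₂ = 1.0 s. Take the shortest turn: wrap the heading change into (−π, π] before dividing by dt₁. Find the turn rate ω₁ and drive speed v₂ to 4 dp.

heading to target = atan2(4−-4, 0.5−3.5) = 1.9296
Δθ = wrap(1.9296 − -0.5236) = 2.4532; ω₁ = Δθ/dt₁ = 0.9813
distance = √((0.5−3.5)² + (4−-4)²) = 8.5440; v₂ = distance/dt₂ = 8.5440

ω₁ = 0.9813, v₂ = 8.5440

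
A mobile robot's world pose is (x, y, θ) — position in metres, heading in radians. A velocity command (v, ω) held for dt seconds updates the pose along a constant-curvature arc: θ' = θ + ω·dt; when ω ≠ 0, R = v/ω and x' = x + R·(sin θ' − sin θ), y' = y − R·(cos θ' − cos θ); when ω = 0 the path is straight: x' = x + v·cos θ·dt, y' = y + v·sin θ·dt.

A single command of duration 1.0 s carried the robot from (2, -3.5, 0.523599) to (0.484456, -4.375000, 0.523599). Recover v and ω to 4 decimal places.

Δθ = 0.523599 − 0.523599 = 0.000000
ω = Δθ/dt = 0.000000/1.0 = 0.0000
ω = 0 → v = (Δx·cos θ + Δy·sin θ)/dt = -1.7500

v = -1.7500, ω = 0.0000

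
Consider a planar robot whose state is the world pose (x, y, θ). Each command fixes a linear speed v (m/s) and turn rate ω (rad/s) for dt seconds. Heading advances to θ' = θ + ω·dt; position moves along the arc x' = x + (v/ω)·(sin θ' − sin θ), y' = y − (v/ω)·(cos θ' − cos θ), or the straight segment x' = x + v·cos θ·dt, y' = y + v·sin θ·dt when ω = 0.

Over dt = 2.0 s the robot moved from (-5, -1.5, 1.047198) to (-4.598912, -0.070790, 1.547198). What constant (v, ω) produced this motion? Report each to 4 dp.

Δθ = 1.547198 − 1.047198 = 0.500000
ω = Δθ/dt = 0.500000/2.0 = 0.2500
R = −Δy/(cos θ' − cos θ) = 3.0000
v = R·ω = 3.0000·0.2500 = 0.7500

v = 0.7500, ω = 0.2500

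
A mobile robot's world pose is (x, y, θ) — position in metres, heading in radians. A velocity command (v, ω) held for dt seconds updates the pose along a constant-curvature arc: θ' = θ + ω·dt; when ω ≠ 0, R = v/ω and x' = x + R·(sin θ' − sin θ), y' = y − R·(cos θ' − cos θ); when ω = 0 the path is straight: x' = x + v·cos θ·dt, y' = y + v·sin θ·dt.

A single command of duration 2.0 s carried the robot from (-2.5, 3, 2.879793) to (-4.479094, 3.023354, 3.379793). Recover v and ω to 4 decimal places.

Δθ = 3.379793 − 2.879793 = 0.500000
ω = Δθ/dt = 0.500000/2.0 = 0.2500
R = Δx/(sin θ' − sin θ) = 4.0000
v = R·ω = 4.0000·0.2500 = 1.0000

v = 1.0000, ω = 0.2500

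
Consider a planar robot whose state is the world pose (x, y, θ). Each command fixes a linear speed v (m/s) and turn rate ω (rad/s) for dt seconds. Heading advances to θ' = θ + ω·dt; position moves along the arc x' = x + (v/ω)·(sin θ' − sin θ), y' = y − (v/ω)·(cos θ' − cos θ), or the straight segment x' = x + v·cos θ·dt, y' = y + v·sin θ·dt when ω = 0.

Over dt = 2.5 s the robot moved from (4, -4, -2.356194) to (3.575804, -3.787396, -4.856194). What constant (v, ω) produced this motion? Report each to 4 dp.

Δθ = -4.856194 − -2.356194 = -2.500000
ω = Δθ/dt = -2.500000/2.5 = -1.0000
R = Δx/(sin θ' − sin θ) = -0.2500
v = R·ω = -0.2500·-1.0000 = 0.2500

v = 0.2500, ω = -1.0000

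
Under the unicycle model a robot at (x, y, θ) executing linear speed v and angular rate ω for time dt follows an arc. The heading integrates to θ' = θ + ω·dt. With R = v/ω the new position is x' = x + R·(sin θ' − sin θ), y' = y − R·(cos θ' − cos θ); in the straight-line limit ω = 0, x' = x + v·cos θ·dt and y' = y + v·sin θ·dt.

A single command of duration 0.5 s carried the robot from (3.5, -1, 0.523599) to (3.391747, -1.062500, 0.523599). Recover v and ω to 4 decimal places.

Δθ = 0.523599 − 0.523599 = 0.000000
ω = Δθ/dt = 0.000000/0.5 = 0.0000
ω = 0 → v = (Δx·cos θ + Δy·sin θ)/dt = -0.2500

v = -0.2500, ω = 0.0000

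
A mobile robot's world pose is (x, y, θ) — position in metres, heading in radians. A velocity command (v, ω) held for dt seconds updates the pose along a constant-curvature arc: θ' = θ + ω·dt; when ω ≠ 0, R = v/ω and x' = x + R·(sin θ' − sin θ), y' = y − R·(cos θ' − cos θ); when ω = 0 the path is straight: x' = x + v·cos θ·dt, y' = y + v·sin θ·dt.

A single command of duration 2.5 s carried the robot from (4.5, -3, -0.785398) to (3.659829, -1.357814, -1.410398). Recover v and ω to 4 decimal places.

v = -0.7500, ω = -0.2500

Δθ = -1.410398 − -0.785398 = -0.625000
ω = Δθ/dt = -0.625000/2.5 = -0.2500
R = −Δy/(cos θ' − cos θ) = 3.0000
v = R·ω = 3.0000·-0.2500 = -0.7500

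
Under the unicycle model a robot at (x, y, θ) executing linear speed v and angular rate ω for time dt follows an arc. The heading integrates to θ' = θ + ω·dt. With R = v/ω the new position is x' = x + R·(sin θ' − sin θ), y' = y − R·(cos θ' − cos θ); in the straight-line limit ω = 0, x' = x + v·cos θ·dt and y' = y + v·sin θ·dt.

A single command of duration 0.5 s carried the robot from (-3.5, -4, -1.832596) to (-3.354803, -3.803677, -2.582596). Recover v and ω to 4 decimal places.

v = -0.5000, ω = -1.5000

Δθ = -2.582596 − -1.832596 = -0.750000
ω = Δθ/dt = -0.750000/0.5 = -1.5000
R = −Δy/(cos θ' − cos θ) = 0.3333
v = R·ω = 0.3333·-1.5000 = -0.5000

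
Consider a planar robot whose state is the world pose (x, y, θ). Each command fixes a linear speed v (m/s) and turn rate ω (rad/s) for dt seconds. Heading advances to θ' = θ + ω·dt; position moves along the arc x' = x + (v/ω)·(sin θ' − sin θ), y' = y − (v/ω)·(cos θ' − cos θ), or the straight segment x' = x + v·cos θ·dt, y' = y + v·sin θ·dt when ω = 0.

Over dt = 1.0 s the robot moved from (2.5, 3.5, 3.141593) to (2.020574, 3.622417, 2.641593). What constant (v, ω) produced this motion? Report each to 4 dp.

v = 0.5000, ω = -0.5000

Δθ = 2.641593 − 3.141593 = -0.500000
ω = Δθ/dt = -0.500000/1.0 = -0.5000
R = Δx/(sin θ' − sin θ) = -1.0000
v = R·ω = -1.0000·-0.5000 = 0.5000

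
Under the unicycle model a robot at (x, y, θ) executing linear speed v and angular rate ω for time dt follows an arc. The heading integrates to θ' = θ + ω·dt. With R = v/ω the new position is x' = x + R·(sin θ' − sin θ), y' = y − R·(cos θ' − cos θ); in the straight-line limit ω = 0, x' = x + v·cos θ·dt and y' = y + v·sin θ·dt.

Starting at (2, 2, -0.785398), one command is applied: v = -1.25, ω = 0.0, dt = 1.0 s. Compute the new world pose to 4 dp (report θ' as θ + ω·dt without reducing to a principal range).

(1.1161, 2.8839, -0.7854)

θ' = -0.7854 + 0.0·1.0 = -0.7854
ω = 0 → straight: x' = 2 + -1.25·cos(-0.7854)·1.0 = 1.1161
y' = 2 + -1.25·sin(-0.7854)·1.0 = 2.8839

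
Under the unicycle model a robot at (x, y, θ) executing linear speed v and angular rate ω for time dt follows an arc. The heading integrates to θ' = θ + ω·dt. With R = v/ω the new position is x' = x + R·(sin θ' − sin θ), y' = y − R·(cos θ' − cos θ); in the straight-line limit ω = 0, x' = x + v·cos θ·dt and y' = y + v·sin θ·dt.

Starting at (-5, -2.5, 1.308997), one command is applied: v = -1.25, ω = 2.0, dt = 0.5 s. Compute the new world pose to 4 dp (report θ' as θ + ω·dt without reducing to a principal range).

θ' = 1.3090 + 2.0·0.5 = 2.3090
R = v/ω = -1.25/2.0 = -0.6250
x' = -5 + -0.6250·(sin 2.3090 − sin 1.3090) = -4.8586
y' = -2.5 − -0.6250·(cos 2.3090 − cos 1.3090) = -3.0824

(-4.8586, -3.0824, 2.3090)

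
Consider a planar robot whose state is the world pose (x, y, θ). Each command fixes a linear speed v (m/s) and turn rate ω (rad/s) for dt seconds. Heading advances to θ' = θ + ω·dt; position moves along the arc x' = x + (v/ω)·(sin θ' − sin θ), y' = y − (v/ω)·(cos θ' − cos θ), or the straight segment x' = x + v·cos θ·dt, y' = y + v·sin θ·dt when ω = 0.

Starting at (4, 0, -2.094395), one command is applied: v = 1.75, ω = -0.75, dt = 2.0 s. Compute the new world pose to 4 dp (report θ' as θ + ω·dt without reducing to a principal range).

(0.9585, -0.9315, -3.5944)

θ' = -2.0944 + -0.75·2.0 = -3.5944
R = v/ω = 1.75/-0.75 = -2.3333
x' = 4 + -2.3333·(sin -3.5944 − sin -2.0944) = 0.9585
y' = 0 − -2.3333·(cos -3.5944 − cos -2.0944) = -0.9315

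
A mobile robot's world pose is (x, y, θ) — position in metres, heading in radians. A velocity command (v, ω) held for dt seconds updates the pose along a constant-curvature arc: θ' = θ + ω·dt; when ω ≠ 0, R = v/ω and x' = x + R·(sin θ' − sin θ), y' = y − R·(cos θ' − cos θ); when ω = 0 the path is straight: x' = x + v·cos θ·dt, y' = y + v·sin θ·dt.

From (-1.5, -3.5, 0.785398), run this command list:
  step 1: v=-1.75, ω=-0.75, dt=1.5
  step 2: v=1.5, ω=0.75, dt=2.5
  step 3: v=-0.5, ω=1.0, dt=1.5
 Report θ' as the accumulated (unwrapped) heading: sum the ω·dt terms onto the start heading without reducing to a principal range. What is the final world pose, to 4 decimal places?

step 1: θ'=-0.3396 (R=2.3333) → pose (-3.9272, -4.0502, -0.3396)
step 2: θ'=1.5354 (R=2.0000) → pose (-1.2622, -2.2352, 1.5354)
step 3: θ'=3.0354 (R=-0.5000) → pose (-0.8155, -2.7500, 3.0354)

(-0.8155, -2.7500, 3.0354)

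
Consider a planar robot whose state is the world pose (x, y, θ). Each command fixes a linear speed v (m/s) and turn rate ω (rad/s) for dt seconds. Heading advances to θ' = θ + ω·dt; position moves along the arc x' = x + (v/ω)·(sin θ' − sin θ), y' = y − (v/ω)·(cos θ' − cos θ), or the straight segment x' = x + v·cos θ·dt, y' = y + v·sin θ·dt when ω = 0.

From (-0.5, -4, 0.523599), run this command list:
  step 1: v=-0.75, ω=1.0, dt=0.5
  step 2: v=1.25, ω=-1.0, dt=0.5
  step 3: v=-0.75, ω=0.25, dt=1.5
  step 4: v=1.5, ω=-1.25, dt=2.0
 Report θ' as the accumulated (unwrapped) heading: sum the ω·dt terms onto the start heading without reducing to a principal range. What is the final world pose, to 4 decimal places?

(0.9680, -5.3411, -1.6014)

step 1: θ'=1.0236 (R=-0.7500) → pose (-0.7655, -4.2593, 1.0236)
step 2: θ'=0.5236 (R=-1.2500) → pose (-0.3230, -3.8271, 0.5236)
step 3: θ'=0.8986 (R=-3.0000) → pose (-1.1704, -4.5571, 0.8986)
step 4: θ'=-1.6014 (R=-1.2000) → pose (0.9680, -5.3411, -1.6014)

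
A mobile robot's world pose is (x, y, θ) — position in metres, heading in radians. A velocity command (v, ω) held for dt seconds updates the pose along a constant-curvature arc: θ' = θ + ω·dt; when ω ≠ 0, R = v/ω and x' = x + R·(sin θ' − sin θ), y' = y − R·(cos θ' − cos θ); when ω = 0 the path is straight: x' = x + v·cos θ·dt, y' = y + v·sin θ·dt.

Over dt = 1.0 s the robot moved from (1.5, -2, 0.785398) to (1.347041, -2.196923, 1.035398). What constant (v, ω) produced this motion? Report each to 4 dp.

v = -0.2500, ω = 0.2500

Δθ = 1.035398 − 0.785398 = 0.250000
ω = Δθ/dt = 0.250000/1.0 = 0.2500
R = −Δy/(cos θ' − cos θ) = -1.0000
v = R·ω = -1.0000·0.2500 = -0.2500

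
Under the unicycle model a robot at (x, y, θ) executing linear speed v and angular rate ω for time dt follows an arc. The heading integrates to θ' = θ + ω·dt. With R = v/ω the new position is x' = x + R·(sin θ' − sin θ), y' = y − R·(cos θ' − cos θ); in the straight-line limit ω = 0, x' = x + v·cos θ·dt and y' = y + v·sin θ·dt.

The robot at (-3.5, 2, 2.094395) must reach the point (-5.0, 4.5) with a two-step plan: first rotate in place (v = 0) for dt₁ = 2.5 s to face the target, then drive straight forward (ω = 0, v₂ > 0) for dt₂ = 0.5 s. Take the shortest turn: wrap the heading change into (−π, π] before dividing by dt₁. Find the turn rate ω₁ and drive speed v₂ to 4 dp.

ω₁ = 0.0067, v₂ = 5.8310

heading to target = atan2(4.5−2, -5−-3.5) = 2.1112
Δθ = wrap(2.1112 − 2.0944) = 0.0168; ω₁ = Δθ/dt₁ = 0.0067
distance = √((-5−-3.5)² + (4.5−2)²) = 2.9155; v₂ = distance/dt₂ = 5.8310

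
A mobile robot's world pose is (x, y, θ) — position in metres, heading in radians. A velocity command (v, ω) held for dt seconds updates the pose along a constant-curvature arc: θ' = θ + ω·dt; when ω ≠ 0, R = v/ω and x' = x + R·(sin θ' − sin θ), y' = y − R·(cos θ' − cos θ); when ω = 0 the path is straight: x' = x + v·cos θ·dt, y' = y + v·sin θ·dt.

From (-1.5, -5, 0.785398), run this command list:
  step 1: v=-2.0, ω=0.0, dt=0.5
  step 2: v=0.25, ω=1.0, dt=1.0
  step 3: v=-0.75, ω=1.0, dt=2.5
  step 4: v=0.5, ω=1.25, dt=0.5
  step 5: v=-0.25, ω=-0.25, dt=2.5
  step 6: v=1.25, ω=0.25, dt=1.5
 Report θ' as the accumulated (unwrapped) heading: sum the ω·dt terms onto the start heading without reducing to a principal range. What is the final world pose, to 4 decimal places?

step 1: θ'=0.7854 (straight) → pose (-2.2071, -5.7071, 0.7854)
step 2: θ'=1.7854 (R=0.2500) → pose (-2.1396, -5.4771, 1.7854)
step 3: θ'=4.2854 (R=-0.7500) → pose (-0.7242, -5.6280, 4.2854)
step 4: θ'=4.9104 (R=0.4000) → pose (-0.7523, -5.8723, 4.9104)
step 5: θ'=4.2854 (R=1.0000) → pose (-0.6820, -5.2615, 4.2854)
step 6: θ'=4.6604 (R=5.0000) → pose (-1.1242, -7.0723, 4.6604)

(-1.1242, -7.0723, 4.6604)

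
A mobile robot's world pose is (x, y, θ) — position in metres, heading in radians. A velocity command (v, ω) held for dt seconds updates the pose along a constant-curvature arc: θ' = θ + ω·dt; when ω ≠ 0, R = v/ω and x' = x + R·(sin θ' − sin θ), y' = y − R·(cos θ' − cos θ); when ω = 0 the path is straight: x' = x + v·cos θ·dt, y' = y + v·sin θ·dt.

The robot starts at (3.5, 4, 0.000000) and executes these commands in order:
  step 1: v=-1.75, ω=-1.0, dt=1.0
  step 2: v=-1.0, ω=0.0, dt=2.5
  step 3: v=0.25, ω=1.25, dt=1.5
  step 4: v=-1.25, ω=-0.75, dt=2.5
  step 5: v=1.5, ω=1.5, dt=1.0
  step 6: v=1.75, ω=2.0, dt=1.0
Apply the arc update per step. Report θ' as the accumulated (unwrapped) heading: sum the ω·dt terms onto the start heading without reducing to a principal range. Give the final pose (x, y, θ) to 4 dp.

(-0.2582, 8.1874, 2.5000)

step 1: θ'=-1.0000 (R=1.7500) → pose (2.0274, 4.8045, -1.0000)
step 2: θ'=-1.0000 (straight) → pose (0.6767, 6.9081, -1.0000)
step 3: θ'=0.8750 (R=0.2000) → pose (0.9985, 6.8880, 0.8750)
step 4: θ'=-1.0000 (R=1.6667) → pose (-1.6832, 7.0558, -1.0000)
step 5: θ'=0.5000 (R=1.0000) → pose (-0.3623, 6.7186, 0.5000)
step 6: θ'=2.5000 (R=0.8750) → pose (-0.2582, 8.1874, 2.5000)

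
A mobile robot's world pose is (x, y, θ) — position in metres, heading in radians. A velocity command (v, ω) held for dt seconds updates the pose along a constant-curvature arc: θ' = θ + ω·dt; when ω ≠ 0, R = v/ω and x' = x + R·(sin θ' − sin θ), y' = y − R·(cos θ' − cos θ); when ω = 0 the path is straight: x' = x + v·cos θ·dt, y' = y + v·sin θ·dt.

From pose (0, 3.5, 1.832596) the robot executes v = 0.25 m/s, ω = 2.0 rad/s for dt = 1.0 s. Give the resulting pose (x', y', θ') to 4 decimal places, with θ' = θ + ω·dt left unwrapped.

(-0.2004, 3.5640, 3.8326)

θ' = 1.8326 + 2.0·1.0 = 3.8326
R = v/ω = 0.25/2.0 = 0.1250
x' = 0 + 0.1250·(sin 3.8326 − sin 1.8326) = -0.2004
y' = 3.5 − 0.1250·(cos 3.8326 − cos 1.8326) = 3.5640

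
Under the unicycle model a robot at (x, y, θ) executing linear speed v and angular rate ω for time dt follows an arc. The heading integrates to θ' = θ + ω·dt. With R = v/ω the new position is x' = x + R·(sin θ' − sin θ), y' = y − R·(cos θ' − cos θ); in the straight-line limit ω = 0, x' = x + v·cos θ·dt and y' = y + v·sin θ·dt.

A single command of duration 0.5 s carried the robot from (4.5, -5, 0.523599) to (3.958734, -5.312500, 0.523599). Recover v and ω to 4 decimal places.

v = -1.2500, ω = 0.0000

Δθ = 0.523599 − 0.523599 = 0.000000
ω = Δθ/dt = 0.000000/0.5 = 0.0000
ω = 0 → v = (Δx·cos θ + Δy·sin θ)/dt = -1.2500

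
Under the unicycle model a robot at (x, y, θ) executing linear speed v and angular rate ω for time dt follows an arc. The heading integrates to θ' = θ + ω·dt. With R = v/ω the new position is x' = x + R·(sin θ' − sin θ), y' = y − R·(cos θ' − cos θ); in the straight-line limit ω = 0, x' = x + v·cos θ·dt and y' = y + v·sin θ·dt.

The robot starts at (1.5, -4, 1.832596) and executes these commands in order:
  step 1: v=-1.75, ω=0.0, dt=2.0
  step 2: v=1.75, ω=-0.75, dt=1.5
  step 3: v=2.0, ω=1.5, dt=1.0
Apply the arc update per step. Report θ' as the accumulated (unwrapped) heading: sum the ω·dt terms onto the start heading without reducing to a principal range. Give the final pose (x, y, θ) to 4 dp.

step 1: θ'=1.8326 (straight) → pose (2.4059, -7.3807, 1.8326)
step 2: θ'=0.7076 (R=-2.3333) → pose (3.1430, -5.0037, 0.7076)
step 3: θ'=2.2076 (R=1.3333) → pose (3.3483, -3.1976, 2.2076)

(3.3483, -3.1976, 2.2076)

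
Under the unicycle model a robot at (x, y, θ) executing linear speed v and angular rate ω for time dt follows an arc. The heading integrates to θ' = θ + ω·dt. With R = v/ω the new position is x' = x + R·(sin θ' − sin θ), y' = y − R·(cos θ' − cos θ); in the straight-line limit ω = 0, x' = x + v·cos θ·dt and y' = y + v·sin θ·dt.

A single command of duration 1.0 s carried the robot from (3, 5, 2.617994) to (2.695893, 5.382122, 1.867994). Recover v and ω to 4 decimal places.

Δθ = 1.867994 − 2.617994 = -0.750000
ω = Δθ/dt = -0.750000/1.0 = -0.7500
R = −Δy/(cos θ' − cos θ) = -0.6667
v = R·ω = -0.6667·-0.7500 = 0.5000

v = 0.5000, ω = -0.7500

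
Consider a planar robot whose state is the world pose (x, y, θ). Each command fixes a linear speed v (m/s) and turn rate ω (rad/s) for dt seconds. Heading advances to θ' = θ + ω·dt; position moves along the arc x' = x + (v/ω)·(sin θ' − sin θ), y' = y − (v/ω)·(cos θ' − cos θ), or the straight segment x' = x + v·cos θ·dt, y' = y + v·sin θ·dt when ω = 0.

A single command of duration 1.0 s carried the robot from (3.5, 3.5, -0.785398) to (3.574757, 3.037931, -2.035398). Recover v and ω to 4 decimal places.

Δθ = -2.035398 − -0.785398 = -1.250000
ω = Δθ/dt = -1.250000/1.0 = -1.2500
R = −Δy/(cos θ' − cos θ) = -0.4000
v = R·ω = -0.4000·-1.2500 = 0.5000

v = 0.5000, ω = -1.2500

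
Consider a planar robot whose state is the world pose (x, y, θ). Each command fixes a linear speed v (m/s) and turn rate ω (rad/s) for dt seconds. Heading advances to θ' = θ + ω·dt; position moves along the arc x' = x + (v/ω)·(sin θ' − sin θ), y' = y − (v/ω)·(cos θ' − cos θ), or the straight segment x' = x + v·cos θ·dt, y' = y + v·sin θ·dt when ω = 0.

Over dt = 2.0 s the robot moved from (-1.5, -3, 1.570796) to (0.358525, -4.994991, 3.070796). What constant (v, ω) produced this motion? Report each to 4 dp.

Δθ = 3.070796 − 1.570796 = 1.500000
ω = Δθ/dt = 1.500000/2.0 = 0.7500
R = −Δy/(cos θ' − cos θ) = -2.0000
v = R·ω = -2.0000·0.7500 = -1.5000

v = -1.5000, ω = 0.7500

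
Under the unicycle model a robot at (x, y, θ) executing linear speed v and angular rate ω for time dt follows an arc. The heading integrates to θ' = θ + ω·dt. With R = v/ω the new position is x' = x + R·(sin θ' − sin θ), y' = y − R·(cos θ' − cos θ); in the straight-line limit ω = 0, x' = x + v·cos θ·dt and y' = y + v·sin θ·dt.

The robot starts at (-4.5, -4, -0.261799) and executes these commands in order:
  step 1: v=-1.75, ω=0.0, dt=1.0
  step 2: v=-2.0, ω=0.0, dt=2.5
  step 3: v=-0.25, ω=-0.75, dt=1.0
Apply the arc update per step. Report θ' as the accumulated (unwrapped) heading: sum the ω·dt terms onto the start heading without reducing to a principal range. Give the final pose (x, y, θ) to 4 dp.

(-11.2163, -2.1078, -1.0118)

step 1: θ'=-0.2618 (straight) → pose (-6.1904, -3.5471, -0.2618)
step 2: θ'=-0.2618 (straight) → pose (-11.0200, -2.2530, -0.2618)
step 3: θ'=-1.0118 (R=0.3333) → pose (-11.2163, -2.1078, -1.0118)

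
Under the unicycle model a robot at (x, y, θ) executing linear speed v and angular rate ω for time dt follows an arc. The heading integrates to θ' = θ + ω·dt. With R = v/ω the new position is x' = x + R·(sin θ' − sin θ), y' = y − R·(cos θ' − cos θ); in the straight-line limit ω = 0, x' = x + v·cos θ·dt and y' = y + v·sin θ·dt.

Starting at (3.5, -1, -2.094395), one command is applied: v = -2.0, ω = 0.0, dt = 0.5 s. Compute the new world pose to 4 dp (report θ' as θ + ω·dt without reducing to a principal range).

θ' = -2.0944 + 0.0·0.5 = -2.0944
ω = 0 → straight: x' = 3.5 + -2.0·cos(-2.0944)·0.5 = 4.0000
y' = -1 + -2.0·sin(-2.0944)·0.5 = -0.1340

(4.0000, -0.1340, -2.0944)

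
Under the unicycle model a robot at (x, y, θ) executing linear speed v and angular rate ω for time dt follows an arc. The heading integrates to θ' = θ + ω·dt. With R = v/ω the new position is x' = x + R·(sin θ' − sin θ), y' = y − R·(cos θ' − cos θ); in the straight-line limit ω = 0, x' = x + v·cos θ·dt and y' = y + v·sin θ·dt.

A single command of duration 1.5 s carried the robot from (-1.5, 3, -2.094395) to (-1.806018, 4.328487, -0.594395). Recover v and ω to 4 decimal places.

v = -1.0000, ω = 1.0000

Δθ = -0.594395 − -2.094395 = 1.500000
ω = Δθ/dt = 1.500000/1.5 = 1.0000
R = −Δy/(cos θ' − cos θ) = -1.0000
v = R·ω = -1.0000·1.0000 = -1.0000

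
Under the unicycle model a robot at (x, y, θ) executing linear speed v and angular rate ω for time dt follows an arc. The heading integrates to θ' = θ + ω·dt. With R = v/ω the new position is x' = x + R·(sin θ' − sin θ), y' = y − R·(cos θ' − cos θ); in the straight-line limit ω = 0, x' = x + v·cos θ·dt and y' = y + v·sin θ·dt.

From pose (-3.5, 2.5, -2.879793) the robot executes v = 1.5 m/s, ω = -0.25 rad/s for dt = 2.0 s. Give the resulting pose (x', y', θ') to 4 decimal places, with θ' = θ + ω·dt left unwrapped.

θ' = -2.8798 + -0.25·2.0 = -3.3798
R = v/ω = 1.5/-0.25 = -6.0000
x' = -3.5 + -6.0000·(sin -3.3798 − sin -2.8798) = -6.4686
y' = 2.5 − -6.0000·(cos -3.3798 − cos -2.8798) = 2.4650

(-6.4686, 2.4650, -3.3798)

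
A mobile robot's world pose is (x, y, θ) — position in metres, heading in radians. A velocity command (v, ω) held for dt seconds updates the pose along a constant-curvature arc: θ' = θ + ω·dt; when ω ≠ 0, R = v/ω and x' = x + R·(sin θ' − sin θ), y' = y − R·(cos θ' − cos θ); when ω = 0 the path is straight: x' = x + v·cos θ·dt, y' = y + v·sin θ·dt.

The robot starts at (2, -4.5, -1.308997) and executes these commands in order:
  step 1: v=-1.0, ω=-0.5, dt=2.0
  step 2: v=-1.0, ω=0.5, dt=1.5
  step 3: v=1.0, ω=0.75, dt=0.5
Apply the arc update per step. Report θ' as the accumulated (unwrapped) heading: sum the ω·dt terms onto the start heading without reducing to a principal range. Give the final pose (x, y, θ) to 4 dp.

(3.0714, -1.7542, -1.1840)

step 1: θ'=-2.3090 (R=2.0000) → pose (2.4525, -2.6364, -2.3090)
step 2: θ'=-1.5590 (R=-2.0000) → pose (2.9730, -1.2669, -1.5590)
step 3: θ'=-1.1840 (R=1.3333) → pose (3.0714, -1.7542, -1.1840)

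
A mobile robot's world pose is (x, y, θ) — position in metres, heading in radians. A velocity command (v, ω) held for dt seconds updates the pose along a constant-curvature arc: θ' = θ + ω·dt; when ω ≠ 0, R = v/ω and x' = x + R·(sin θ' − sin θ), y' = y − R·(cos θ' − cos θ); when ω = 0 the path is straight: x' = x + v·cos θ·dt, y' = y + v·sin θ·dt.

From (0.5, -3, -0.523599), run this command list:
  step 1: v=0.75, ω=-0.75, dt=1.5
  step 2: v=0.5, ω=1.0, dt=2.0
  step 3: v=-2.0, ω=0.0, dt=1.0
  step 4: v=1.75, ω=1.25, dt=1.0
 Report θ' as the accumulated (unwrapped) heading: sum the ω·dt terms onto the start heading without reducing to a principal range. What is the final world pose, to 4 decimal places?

(0.7072, -3.7832, 1.6014)

step 1: θ'=-1.6486 (R=-1.0000) → pose (0.9970, -3.9437, -1.6486)
step 2: θ'=0.3514 (R=0.5000) → pose (1.6676, -4.4521, 0.3514)
step 3: θ'=0.3514 (straight) → pose (-0.2102, -5.1405, 0.3514)
step 4: θ'=1.6014 (R=1.4000) → pose (0.7072, -3.7832, 1.6014)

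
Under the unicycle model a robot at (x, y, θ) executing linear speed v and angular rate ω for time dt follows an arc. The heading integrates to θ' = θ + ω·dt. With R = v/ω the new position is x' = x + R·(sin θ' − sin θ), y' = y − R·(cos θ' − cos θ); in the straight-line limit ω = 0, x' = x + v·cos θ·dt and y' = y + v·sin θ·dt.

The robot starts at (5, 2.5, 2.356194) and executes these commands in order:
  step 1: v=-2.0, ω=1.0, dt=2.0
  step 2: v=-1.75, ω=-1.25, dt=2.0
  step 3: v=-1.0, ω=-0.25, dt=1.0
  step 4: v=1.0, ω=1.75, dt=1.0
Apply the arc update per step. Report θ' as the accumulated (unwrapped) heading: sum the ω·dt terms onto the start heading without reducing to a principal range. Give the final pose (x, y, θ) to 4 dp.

step 1: θ'=4.3562 (R=-2.0000) → pose (8.2887, 3.2168, 4.3562)
step 2: θ'=1.8562 (R=1.4000) → pose (10.9442, 3.1228, 1.8562)
step 3: θ'=1.6062 (R=4.0000) → pose (11.1035, 2.1382, 1.6062)
step 4: θ'=3.3562 (R=0.5714) → pose (10.4107, 2.6763, 3.3562)

(10.4107, 2.6763, 3.3562)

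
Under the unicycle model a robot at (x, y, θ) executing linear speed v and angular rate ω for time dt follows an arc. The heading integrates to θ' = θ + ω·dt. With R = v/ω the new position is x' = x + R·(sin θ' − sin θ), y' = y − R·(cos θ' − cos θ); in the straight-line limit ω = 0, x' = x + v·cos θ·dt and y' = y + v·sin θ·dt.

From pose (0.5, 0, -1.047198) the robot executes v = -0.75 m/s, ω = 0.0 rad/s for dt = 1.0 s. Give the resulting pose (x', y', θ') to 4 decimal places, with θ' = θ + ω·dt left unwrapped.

θ' = -1.0472 + 0.0·1.0 = -1.0472
ω = 0 → straight: x' = 0.5 + -0.75·cos(-1.0472)·1.0 = 0.1250
y' = 0 + -0.75·sin(-1.0472)·1.0 = 0.6495

(0.1250, 0.6495, -1.0472)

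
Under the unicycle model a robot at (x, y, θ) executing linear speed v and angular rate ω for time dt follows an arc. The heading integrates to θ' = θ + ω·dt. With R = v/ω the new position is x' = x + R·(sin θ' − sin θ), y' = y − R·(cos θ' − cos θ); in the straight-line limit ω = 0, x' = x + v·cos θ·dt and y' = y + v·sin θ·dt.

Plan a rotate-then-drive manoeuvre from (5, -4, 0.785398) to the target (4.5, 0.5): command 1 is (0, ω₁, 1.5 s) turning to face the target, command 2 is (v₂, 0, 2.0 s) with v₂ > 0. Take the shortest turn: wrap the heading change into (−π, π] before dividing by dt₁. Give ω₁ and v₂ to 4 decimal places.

ω₁ = 0.5974, v₂ = 2.2638

heading to target = atan2(0.5−-4, 4.5−5) = 1.6815
Δθ = wrap(1.6815 − 0.7854) = 0.8961; ω₁ = Δθ/dt₁ = 0.5974
distance = √((4.5−5)² + (0.5−-4)²) = 4.5277; v₂ = distance/dt₂ = 2.2638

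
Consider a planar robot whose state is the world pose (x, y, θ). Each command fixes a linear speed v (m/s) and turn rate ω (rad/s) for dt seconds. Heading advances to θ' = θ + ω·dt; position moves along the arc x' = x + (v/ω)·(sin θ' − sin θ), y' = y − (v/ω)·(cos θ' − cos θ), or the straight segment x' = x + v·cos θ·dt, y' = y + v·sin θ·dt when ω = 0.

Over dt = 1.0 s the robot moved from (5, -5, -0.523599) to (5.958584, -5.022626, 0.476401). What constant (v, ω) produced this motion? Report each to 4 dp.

v = 1.0000, ω = 1.0000

Δθ = 0.476401 − -0.523599 = 1.000000
ω = Δθ/dt = 1.000000/1.0 = 1.0000
R = Δx/(sin θ' − sin θ) = 1.0000
v = R·ω = 1.0000·1.0000 = 1.0000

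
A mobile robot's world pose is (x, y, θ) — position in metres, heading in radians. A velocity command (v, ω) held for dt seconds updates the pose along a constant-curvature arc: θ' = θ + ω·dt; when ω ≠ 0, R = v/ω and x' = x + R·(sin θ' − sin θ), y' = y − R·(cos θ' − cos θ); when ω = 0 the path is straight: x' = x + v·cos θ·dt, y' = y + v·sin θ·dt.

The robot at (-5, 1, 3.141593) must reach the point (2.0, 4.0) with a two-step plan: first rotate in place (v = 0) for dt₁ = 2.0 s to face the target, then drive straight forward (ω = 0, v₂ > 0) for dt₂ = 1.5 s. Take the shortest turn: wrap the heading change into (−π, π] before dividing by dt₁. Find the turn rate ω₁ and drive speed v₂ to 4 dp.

ω₁ = -1.3684, v₂ = 5.0772

heading to target = atan2(4−1, 2−-5) = 0.4049
Δθ = wrap(0.4049 − 3.1416) = -2.7367; ω₁ = Δθ/dt₁ = -1.3684
distance = √((2−-5)² + (4−1)²) = 7.6158; v₂ = distance/dt₂ = 5.0772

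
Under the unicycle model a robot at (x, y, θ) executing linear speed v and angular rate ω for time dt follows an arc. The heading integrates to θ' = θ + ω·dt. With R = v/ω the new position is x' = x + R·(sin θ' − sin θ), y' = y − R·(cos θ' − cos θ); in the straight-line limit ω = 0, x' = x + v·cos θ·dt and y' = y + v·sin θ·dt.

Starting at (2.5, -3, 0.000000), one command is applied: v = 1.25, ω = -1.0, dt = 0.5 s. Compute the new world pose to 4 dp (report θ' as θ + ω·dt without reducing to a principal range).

θ' = 0.0000 + -1.0·0.5 = -0.5000
R = v/ω = 1.25/-1.0 = -1.2500
x' = 2.5 + -1.2500·(sin -0.5000 − sin 0.0000) = 3.0993
y' = -3 − -1.2500·(cos -0.5000 − cos 0.0000) = -3.1530

(3.0993, -3.1530, -0.5000)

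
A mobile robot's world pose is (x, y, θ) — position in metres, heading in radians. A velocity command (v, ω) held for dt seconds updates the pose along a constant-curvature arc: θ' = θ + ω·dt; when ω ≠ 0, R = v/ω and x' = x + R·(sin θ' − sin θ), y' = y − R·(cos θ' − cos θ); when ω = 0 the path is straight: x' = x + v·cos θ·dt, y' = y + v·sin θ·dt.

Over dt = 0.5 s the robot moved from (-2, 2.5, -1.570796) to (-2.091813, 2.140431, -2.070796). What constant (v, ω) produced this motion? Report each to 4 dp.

Δθ = -2.070796 − -1.570796 = -0.500000
ω = Δθ/dt = -0.500000/0.5 = -1.0000
R = −Δy/(cos θ' − cos θ) = -0.7500
v = R·ω = -0.7500·-1.0000 = 0.7500

v = 0.7500, ω = -1.0000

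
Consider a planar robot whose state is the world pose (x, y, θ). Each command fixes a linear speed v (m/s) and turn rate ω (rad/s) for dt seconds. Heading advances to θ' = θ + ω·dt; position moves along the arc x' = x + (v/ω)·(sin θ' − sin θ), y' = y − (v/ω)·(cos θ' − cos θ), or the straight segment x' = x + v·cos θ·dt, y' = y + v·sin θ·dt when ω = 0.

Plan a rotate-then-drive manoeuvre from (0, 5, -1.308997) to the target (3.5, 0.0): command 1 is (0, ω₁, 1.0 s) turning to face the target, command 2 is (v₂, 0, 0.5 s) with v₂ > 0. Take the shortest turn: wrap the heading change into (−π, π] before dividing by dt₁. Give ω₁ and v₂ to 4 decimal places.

ω₁ = 0.3489, v₂ = 12.2066

heading to target = atan2(0−5, 3.5−0) = -0.9601
Δθ = wrap(-0.9601 − -1.3090) = 0.3489; ω₁ = Δθ/dt₁ = 0.3489
distance = √((3.5−0)² + (0−5)²) = 6.1033; v₂ = distance/dt₂ = 12.2066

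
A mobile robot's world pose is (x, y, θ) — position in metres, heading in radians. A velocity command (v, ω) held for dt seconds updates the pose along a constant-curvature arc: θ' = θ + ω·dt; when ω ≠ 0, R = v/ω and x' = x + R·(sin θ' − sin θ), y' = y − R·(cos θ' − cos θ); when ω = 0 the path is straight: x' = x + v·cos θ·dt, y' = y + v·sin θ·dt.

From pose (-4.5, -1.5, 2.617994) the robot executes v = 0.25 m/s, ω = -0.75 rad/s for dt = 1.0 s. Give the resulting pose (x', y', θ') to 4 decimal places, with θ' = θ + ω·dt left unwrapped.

θ' = 2.6180 + -0.75·1.0 = 1.8680
R = v/ω = 0.25/-0.75 = -0.3333
x' = -4.5 + -0.3333·(sin 1.8680 − sin 2.6180) = -4.6521
y' = -1.5 − -0.3333·(cos 1.8680 − cos 2.6180) = -1.3089

(-4.6521, -1.3089, 1.8680)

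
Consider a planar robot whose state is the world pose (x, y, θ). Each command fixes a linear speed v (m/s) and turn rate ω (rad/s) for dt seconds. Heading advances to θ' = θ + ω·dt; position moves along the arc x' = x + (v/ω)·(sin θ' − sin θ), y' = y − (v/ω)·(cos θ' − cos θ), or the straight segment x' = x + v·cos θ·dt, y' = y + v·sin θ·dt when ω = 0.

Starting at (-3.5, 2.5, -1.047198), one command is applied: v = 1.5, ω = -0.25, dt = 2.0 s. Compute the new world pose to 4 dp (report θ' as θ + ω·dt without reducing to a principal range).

(-2.6978, -0.3584, -1.5472)

θ' = -1.0472 + -0.25·2.0 = -1.5472
R = v/ω = 1.5/-0.25 = -6.0000
x' = -3.5 + -6.0000·(sin -1.5472 − sin -1.0472) = -2.6978
y' = 2.5 − -6.0000·(cos -1.5472 − cos -1.0472) = -0.3584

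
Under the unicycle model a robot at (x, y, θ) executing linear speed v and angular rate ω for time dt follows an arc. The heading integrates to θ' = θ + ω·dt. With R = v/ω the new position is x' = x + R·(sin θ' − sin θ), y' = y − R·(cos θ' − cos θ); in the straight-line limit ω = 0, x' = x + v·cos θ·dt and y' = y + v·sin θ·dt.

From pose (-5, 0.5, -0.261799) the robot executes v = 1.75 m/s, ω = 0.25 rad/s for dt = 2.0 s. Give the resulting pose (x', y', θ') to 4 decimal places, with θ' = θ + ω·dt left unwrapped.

θ' = -0.2618 + 0.25·2.0 = 0.2382
R = v/ω = 1.75/0.25 = 7.0000
x' = -5 + 7.0000·(sin 0.2382 − sin -0.2618) = -1.5366
y' = 0.5 − 7.0000·(cos 0.2382 − cos -0.2618) = 0.4591

(-1.5366, 0.4591, 0.2382)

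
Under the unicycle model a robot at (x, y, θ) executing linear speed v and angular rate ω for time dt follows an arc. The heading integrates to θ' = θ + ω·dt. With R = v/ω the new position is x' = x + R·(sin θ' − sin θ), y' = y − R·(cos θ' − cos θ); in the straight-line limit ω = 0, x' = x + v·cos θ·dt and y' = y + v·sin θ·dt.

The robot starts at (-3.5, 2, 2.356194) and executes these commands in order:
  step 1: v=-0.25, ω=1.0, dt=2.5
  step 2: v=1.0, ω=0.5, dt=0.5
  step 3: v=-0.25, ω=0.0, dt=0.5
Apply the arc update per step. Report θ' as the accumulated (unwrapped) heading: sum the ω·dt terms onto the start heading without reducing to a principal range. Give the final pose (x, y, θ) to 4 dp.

(-2.9913, 1.8472, 5.1062)

step 1: θ'=4.8562 (R=-0.2500) → pose (-3.0758, 2.2126, 4.8562)
step 2: θ'=5.1062 (R=2.0000) → pose (-2.9434, 1.7318, 5.1062)
step 3: θ'=5.1062 (straight) → pose (-2.9913, 1.8472, 5.1062)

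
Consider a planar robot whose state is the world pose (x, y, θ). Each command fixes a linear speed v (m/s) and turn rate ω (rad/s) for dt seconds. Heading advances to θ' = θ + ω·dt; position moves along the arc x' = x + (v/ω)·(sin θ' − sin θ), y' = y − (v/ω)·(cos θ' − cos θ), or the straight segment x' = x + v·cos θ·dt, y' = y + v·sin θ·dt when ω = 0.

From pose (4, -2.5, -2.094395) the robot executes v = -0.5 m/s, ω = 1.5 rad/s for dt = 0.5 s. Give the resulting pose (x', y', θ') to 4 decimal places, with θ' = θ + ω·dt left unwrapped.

θ' = -2.0944 + 1.5·0.5 = -1.3444
R = v/ω = -0.5/1.5 = -0.3333
x' = 4 + -0.3333·(sin -1.3444 − sin -2.0944) = 4.0362
y' = -2.5 − -0.3333·(cos -1.3444 − cos -2.0944) = -2.2585

(4.0362, -2.2585, -1.3444)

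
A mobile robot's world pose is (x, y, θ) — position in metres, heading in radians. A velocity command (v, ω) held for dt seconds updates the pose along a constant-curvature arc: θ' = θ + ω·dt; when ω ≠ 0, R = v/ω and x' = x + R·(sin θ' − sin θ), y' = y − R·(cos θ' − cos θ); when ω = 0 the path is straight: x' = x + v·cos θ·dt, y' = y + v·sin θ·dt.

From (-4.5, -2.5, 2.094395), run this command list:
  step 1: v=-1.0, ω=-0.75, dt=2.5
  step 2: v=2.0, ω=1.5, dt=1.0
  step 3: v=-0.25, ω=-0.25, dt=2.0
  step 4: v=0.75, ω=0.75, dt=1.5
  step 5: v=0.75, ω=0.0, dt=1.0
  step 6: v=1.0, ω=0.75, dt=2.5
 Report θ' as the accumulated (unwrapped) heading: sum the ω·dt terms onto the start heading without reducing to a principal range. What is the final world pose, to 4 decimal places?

step 1: θ'=0.2194 (R=1.3333) → pose (-5.3645, -4.4680, 0.2194)
step 2: θ'=1.7194 (R=1.3333) → pose (-4.3361, -2.9693, 1.7194)
step 3: θ'=1.2194 (R=1.0000) → pose (-4.3861, -3.4615, 1.2194)
step 4: θ'=2.3444 (R=1.0000) → pose (-4.6096, -2.4186, 2.3444)
step 5: θ'=2.3444 (straight) → pose (-5.1337, -1.8821, 2.3444)
step 6: θ'=4.2194 (R=1.3333) → pose (-7.2621, -2.1826, 4.2194)

(-7.2621, -2.1826, 4.2194)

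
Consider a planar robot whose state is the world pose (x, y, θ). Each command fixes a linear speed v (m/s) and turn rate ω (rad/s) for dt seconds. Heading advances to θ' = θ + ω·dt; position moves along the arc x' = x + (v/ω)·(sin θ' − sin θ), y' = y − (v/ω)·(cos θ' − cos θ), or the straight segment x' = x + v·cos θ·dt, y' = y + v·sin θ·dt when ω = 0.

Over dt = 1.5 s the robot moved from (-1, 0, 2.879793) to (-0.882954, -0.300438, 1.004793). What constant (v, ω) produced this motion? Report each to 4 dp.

v = -0.2500, ω = -1.2500

Δθ = 1.004793 − 2.879793 = -1.875000
ω = Δθ/dt = -1.875000/1.5 = -1.2500
R = −Δy/(cos θ' − cos θ) = 0.2000
v = R·ω = 0.2000·-1.2500 = -0.2500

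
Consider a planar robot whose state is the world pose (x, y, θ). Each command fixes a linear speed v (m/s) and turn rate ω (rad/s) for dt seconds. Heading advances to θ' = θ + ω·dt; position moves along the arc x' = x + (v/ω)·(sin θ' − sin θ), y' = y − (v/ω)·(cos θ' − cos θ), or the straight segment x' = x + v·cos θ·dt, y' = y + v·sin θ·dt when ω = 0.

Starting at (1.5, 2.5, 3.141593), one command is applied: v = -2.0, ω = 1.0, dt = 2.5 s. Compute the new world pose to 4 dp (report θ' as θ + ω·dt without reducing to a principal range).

θ' = 3.1416 + 1.0·2.5 = 5.6416
R = v/ω = -2.0/1.0 = -2.0000
x' = 1.5 + -2.0000·(sin 5.6416 − sin 3.1416) = 2.6969
y' = 2.5 − -2.0000·(cos 5.6416 − cos 3.1416) = 6.1023

(2.6969, 6.1023, 5.6416)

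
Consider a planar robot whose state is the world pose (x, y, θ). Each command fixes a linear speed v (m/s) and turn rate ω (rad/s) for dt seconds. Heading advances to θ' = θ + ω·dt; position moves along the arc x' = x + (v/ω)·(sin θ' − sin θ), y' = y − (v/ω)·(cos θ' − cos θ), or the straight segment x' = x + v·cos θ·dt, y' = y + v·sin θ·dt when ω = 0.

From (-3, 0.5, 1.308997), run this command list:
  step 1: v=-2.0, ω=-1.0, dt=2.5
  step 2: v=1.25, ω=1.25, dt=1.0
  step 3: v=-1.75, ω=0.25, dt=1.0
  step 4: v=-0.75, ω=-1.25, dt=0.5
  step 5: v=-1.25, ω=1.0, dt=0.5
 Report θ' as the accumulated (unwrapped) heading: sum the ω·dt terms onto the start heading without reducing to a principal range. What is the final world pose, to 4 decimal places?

(-8.5037, -0.6286, 0.1840)

step 1: θ'=-1.1910 (R=2.0000) → pose (-6.7893, 0.2762, -1.1910)
step 2: θ'=0.0590 (R=1.0000) → pose (-5.8016, -0.3514, 0.0590)
step 3: θ'=0.3090 (R=-7.0000) → pose (-7.5176, -0.6707, 0.3090)
step 4: θ'=-0.3160 (R=0.6000) → pose (-7.8865, -0.6694, -0.3160)
step 5: θ'=0.1840 (R=-1.2500) → pose (-8.5037, -0.6286, 0.1840)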